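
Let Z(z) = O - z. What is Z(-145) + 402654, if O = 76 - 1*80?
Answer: 402795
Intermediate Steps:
O = -4 (O = 76 - 80 = -4)
Z(z) = -4 - z
Z(-145) + 402654 = (-4 - 1*(-145)) + 402654 = (-4 + 145) + 402654 = 141 + 402654 = 402795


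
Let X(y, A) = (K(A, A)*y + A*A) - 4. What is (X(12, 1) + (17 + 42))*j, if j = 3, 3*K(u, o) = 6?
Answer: 240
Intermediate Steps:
K(u, o) = 2 (K(u, o) = (1/3)*6 = 2)
X(y, A) = -4 + A**2 + 2*y (X(y, A) = (2*y + A*A) - 4 = (2*y + A**2) - 4 = (A**2 + 2*y) - 4 = -4 + A**2 + 2*y)
(X(12, 1) + (17 + 42))*j = ((-4 + 1**2 + 2*12) + (17 + 42))*3 = ((-4 + 1 + 24) + 59)*3 = (21 + 59)*3 = 80*3 = 240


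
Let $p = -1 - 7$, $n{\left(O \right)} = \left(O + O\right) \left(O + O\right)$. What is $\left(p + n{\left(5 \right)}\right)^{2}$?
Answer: $8464$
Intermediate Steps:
$n{\left(O \right)} = 4 O^{2}$ ($n{\left(O \right)} = 2 O 2 O = 4 O^{2}$)
$p = -8$
$\left(p + n{\left(5 \right)}\right)^{2} = \left(-8 + 4 \cdot 5^{2}\right)^{2} = \left(-8 + 4 \cdot 25\right)^{2} = \left(-8 + 100\right)^{2} = 92^{2} = 8464$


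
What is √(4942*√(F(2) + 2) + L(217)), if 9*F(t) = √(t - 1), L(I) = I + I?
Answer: √(3906 + 14826*√19)/3 ≈ 87.261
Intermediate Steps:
L(I) = 2*I
F(t) = √(-1 + t)/9 (F(t) = √(t - 1)/9 = √(-1 + t)/9)
√(4942*√(F(2) + 2) + L(217)) = √(4942*√(√(-1 + 2)/9 + 2) + 2*217) = √(4942*√(√1/9 + 2) + 434) = √(4942*√((⅑)*1 + 2) + 434) = √(4942*√(⅑ + 2) + 434) = √(4942*√(19/9) + 434) = √(4942*(√19/3) + 434) = √(4942*√19/3 + 434) = √(434 + 4942*√19/3)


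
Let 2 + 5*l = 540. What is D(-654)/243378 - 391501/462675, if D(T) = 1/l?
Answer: -17087368876663/20193814962900 ≈ -0.84617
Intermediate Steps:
l = 538/5 (l = -2/5 + (1/5)*540 = -2/5 + 108 = 538/5 ≈ 107.60)
D(T) = 5/538 (D(T) = 1/(538/5) = 5/538)
D(-654)/243378 - 391501/462675 = (5/538)/243378 - 391501/462675 = (5/538)*(1/243378) - 391501*1/462675 = 5/130937364 - 391501/462675 = -17087368876663/20193814962900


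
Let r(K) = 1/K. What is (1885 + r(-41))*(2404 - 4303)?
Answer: -146762316/41 ≈ -3.5796e+6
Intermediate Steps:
(1885 + r(-41))*(2404 - 4303) = (1885 + 1/(-41))*(2404 - 4303) = (1885 - 1/41)*(-1899) = (77284/41)*(-1899) = -146762316/41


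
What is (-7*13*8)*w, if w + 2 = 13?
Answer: -8008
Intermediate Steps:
w = 11 (w = -2 + 13 = 11)
(-7*13*8)*w = (-7*13*8)*11 = -91*8*11 = -728*11 = -8008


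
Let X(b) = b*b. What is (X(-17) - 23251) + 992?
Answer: -21970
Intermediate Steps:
X(b) = b²
(X(-17) - 23251) + 992 = ((-17)² - 23251) + 992 = (289 - 23251) + 992 = -22962 + 992 = -21970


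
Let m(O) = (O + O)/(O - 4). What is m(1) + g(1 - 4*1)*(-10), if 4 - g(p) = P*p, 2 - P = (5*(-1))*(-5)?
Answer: 1948/3 ≈ 649.33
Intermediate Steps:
P = -23 (P = 2 - 5*(-1)*(-5) = 2 - (-5)*(-5) = 2 - 1*25 = 2 - 25 = -23)
m(O) = 2*O/(-4 + O) (m(O) = (2*O)/(-4 + O) = 2*O/(-4 + O))
g(p) = 4 + 23*p (g(p) = 4 - (-23)*p = 4 + 23*p)
m(1) + g(1 - 4*1)*(-10) = 2*1/(-4 + 1) + (4 + 23*(1 - 4*1))*(-10) = 2*1/(-3) + (4 + 23*(1 - 4))*(-10) = 2*1*(-⅓) + (4 + 23*(-3))*(-10) = -⅔ + (4 - 69)*(-10) = -⅔ - 65*(-10) = -⅔ + 650 = 1948/3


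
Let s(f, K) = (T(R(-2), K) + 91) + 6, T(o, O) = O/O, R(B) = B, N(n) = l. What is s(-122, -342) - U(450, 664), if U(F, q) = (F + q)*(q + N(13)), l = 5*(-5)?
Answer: -711748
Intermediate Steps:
l = -25
N(n) = -25
T(o, O) = 1
U(F, q) = (-25 + q)*(F + q) (U(F, q) = (F + q)*(q - 25) = (F + q)*(-25 + q) = (-25 + q)*(F + q))
s(f, K) = 98 (s(f, K) = (1 + 91) + 6 = 92 + 6 = 98)
s(-122, -342) - U(450, 664) = 98 - (664² - 25*450 - 25*664 + 450*664) = 98 - (440896 - 11250 - 16600 + 298800) = 98 - 1*711846 = 98 - 711846 = -711748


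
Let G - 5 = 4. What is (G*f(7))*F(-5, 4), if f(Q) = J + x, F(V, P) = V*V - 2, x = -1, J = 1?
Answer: 0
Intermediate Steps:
F(V, P) = -2 + V² (F(V, P) = V² - 2 = -2 + V²)
G = 9 (G = 5 + 4 = 9)
f(Q) = 0 (f(Q) = 1 - 1 = 0)
(G*f(7))*F(-5, 4) = (9*0)*(-2 + (-5)²) = 0*(-2 + 25) = 0*23 = 0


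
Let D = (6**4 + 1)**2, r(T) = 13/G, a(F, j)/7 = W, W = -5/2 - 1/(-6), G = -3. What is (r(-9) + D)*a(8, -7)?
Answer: -247284086/9 ≈ -2.7476e+7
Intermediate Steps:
W = -7/3 (W = -5*1/2 - 1*(-1/6) = -5/2 + 1/6 = -7/3 ≈ -2.3333)
a(F, j) = -49/3 (a(F, j) = 7*(-7/3) = -49/3)
r(T) = -13/3 (r(T) = 13/(-3) = 13*(-1/3) = -13/3)
D = 1682209 (D = (1296 + 1)**2 = 1297**2 = 1682209)
(r(-9) + D)*a(8, -7) = (-13/3 + 1682209)*(-49/3) = (5046614/3)*(-49/3) = -247284086/9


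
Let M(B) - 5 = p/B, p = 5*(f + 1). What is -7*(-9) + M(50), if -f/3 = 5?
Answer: 333/5 ≈ 66.600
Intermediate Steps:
f = -15 (f = -3*5 = -15)
p = -70 (p = 5*(-15 + 1) = 5*(-14) = -70)
M(B) = 5 - 70/B
-7*(-9) + M(50) = -7*(-9) + (5 - 70/50) = 63 + (5 - 70*1/50) = 63 + (5 - 7/5) = 63 + 18/5 = 333/5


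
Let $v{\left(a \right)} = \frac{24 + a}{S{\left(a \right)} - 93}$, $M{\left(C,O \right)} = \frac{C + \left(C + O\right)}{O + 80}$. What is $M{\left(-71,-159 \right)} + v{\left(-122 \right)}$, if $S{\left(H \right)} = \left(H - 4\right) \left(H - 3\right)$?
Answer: $\frac{4705015}{1236903} \approx 3.8039$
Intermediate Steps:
$S{\left(H \right)} = \left(-4 + H\right) \left(-3 + H\right)$
$M{\left(C,O \right)} = \frac{O + 2 C}{80 + O}$
$v{\left(a \right)} = \frac{24 + a}{-81 + a^{2} - 7 a}$ ($v{\left(a \right)} = \frac{24 + a}{\left(12 + a^{2} - 7 a\right) - 93} = \frac{24 + a}{-81 + a^{2} - 7 a}$)
$M{\left(-71,-159 \right)} + v{\left(-122 \right)} = \frac{-159 + 2 \left(-71\right)}{80 - 159} + \frac{24 - 122}{-81 + \left(-122\right)^{2} - -854} = \frac{-159 - 142}{-79} + \frac{1}{-81 + 14884 + 854} \left(-98\right) = \left(- \frac{1}{79}\right) \left(-301\right) + \frac{1}{15657} \left(-98\right) = \frac{301}{79} + \frac{1}{15657} \left(-98\right) = \frac{301}{79} - \frac{98}{15657} = \frac{4705015}{1236903}$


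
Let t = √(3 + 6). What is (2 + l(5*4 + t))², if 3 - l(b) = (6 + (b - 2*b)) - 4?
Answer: 676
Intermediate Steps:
t = 3 (t = √9 = 3)
l(b) = 1 + b (l(b) = 3 - ((6 + (b - 2*b)) - 4) = 3 - ((6 - b) - 4) = 3 - (2 - b) = 3 + (-2 + b) = 1 + b)
(2 + l(5*4 + t))² = (2 + (1 + (5*4 + 3)))² = (2 + (1 + (20 + 3)))² = (2 + (1 + 23))² = (2 + 24)² = 26² = 676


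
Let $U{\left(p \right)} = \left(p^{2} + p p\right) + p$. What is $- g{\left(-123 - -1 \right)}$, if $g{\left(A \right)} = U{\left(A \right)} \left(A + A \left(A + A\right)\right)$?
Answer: $-878885316$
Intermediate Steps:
$U{\left(p \right)} = p + 2 p^{2}$ ($U{\left(p \right)} = \left(p^{2} + p^{2}\right) + p = 2 p^{2} + p = p + 2 p^{2}$)
$g{\left(A \right)} = A \left(1 + 2 A\right) \left(A + 2 A^{2}\right)$ ($g{\left(A \right)} = A \left(1 + 2 A\right) \left(A + A \left(A + A\right)\right) = A \left(1 + 2 A\right) \left(A + A 2 A\right) = A \left(1 + 2 A\right) \left(A + 2 A^{2}\right)$)
$- g{\left(-123 - -1 \right)} = - \left(-123 - -1\right)^{2} \left(1 + 2 \left(-123 - -1\right)\right)^{2} = - \left(-123 + 1\right)^{2} \left(1 + 2 \left(-123 + 1\right)\right)^{2} = - \left(-122\right)^{2} \left(1 + 2 \left(-122\right)\right)^{2} = - 14884 \left(1 - 244\right)^{2} = - 14884 \left(-243\right)^{2} = - 14884 \cdot 59049 = \left(-1\right) 878885316 = -878885316$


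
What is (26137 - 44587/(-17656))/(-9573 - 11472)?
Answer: -461519459/371570520 ≈ -1.2421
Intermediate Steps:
(26137 - 44587/(-17656))/(-9573 - 11472) = (26137 - 44587*(-1/17656))/(-21045) = (26137 + 44587/17656)*(-1/21045) = (461519459/17656)*(-1/21045) = -461519459/371570520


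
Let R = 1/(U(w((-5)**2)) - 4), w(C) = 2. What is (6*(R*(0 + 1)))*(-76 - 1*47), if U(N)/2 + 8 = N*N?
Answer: 123/2 ≈ 61.500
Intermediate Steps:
U(N) = -16 + 2*N**2 (U(N) = -16 + 2*(N*N) = -16 + 2*N**2)
R = -1/12 (R = 1/((-16 + 2*2**2) - 4) = 1/((-16 + 2*4) - 4) = 1/((-16 + 8) - 4) = 1/(-8 - 4) = 1/(-12) = -1/12 ≈ -0.083333)
(6*(R*(0 + 1)))*(-76 - 1*47) = (6*(-(0 + 1)/12))*(-76 - 1*47) = (6*(-1/12*1))*(-76 - 47) = (6*(-1/12))*(-123) = -1/2*(-123) = 123/2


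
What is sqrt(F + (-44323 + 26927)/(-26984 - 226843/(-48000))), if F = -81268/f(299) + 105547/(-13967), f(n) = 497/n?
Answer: 3*I*sqrt(439051328907223414839999682088190417)/8989406502826043 ≈ 221.13*I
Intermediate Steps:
F = -339438433503/6941599 (F = -81268/(497/299) + 105547/(-13967) = -81268/(497*(1/299)) + 105547*(-1/13967) = -81268/497/299 - 105547/13967 = -81268*299/497 - 105547/13967 = -24299132/497 - 105547/13967 = -339438433503/6941599 ≈ -48899.)
sqrt(F + (-44323 + 26927)/(-26984 - 226843/(-48000))) = sqrt(-339438433503/6941599 + (-44323 + 26927)/(-26984 - 226843/(-48000))) = sqrt(-339438433503/6941599 - 17396/(-26984 - 226843*(-1/48000))) = sqrt(-339438433503/6941599 - 17396/(-26984 + 226843/48000)) = sqrt(-339438433503/6941599 - 17396/(-1295005157/48000)) = sqrt(-339438433503/6941599 - 17396*(-48000/1295005157)) = sqrt(-339438433503/6941599 + 835008000/1295005157) = sqrt(-439568725579688782971/8989406502826043) = 3*I*sqrt(439051328907223414839999682088190417)/8989406502826043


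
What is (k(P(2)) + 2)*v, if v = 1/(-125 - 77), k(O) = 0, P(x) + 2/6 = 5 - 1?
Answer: -1/101 ≈ -0.0099010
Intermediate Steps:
P(x) = 11/3 (P(x) = -1/3 + (5 - 1) = -1/3 + 4 = 11/3)
v = -1/202 (v = 1/(-202) = -1/202 ≈ -0.0049505)
(k(P(2)) + 2)*v = (0 + 2)*(-1/202) = 2*(-1/202) = -1/101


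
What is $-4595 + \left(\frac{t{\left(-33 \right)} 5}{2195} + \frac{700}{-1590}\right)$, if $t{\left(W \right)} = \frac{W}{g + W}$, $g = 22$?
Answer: $- \frac{320765848}{69801} \approx -4595.4$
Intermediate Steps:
$t{\left(W \right)} = \frac{W}{22 + W}$
$-4595 + \left(\frac{t{\left(-33 \right)} 5}{2195} + \frac{700}{-1590}\right) = -4595 + \left(\frac{- \frac{33}{22 - 33} \cdot 5}{2195} + \frac{700}{-1590}\right) = -4595 + \left(- \frac{33}{-11} \cdot 5 \cdot \frac{1}{2195} + 700 \left(- \frac{1}{1590}\right)\right) = -4595 - \left(\frac{70}{159} - \left(-33\right) \left(- \frac{1}{11}\right) 5 \cdot \frac{1}{2195}\right) = -4595 - \left(\frac{70}{159} - 3 \cdot 5 \cdot \frac{1}{2195}\right) = -4595 + \left(15 \cdot \frac{1}{2195} - \frac{70}{159}\right) = -4595 + \left(\frac{3}{439} - \frac{70}{159}\right) = -4595 - \frac{30253}{69801} = - \frac{320765848}{69801}$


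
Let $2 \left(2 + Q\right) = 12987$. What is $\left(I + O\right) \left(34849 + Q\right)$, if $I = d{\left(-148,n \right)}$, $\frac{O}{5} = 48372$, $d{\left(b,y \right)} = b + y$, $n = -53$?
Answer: $\frac{19980607779}{2} \approx 9.9903 \cdot 10^{9}$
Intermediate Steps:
$Q = \frac{12983}{2}$ ($Q = -2 + \frac{1}{2} \cdot 12987 = -2 + \frac{12987}{2} = \frac{12983}{2} \approx 6491.5$)
$O = 241860$ ($O = 5 \cdot 48372 = 241860$)
$I = -201$ ($I = -148 - 53 = -201$)
$\left(I + O\right) \left(34849 + Q\right) = \left(-201 + 241860\right) \left(34849 + \frac{12983}{2}\right) = 241659 \cdot \frac{82681}{2} = \frac{19980607779}{2}$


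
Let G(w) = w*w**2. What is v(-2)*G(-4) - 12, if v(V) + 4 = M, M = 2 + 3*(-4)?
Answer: 884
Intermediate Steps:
G(w) = w**3
M = -10 (M = 2 - 12 = -10)
v(V) = -14 (v(V) = -4 - 10 = -14)
v(-2)*G(-4) - 12 = -14*(-4)**3 - 12 = -14*(-64) - 12 = 896 - 12 = 884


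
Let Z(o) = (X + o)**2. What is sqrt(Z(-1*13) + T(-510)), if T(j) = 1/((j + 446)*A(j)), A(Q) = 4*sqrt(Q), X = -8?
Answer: sqrt(29364249600 + 510*I*sqrt(510))/8160 ≈ 21.0 + 4.1184e-6*I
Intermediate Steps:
T(j) = 1/(4*sqrt(j)*(446 + j)) (T(j) = 1/((j + 446)*((4*sqrt(j)))) = (1/(4*sqrt(j)))/(446 + j) = 1/(4*sqrt(j)*(446 + j)))
Z(o) = (-8 + o)**2
sqrt(Z(-1*13) + T(-510)) = sqrt((-8 - 1*13)**2 + 1/(4*sqrt(-510)*(446 - 510))) = sqrt((-8 - 13)**2 + (1/4)*(-I*sqrt(510)/510)/(-64)) = sqrt((-21)**2 + (1/4)*(-I*sqrt(510)/510)*(-1/64)) = sqrt(441 + I*sqrt(510)/130560)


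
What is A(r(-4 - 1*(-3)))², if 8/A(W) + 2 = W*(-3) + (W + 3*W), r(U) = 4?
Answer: 16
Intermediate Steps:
A(W) = 8/(-2 + W) (A(W) = 8/(-2 + (W*(-3) + (W + 3*W))) = 8/(-2 + (-3*W + 4*W)) = 8/(-2 + W))
A(r(-4 - 1*(-3)))² = (8/(-2 + 4))² = (8/2)² = (8*(½))² = 4² = 16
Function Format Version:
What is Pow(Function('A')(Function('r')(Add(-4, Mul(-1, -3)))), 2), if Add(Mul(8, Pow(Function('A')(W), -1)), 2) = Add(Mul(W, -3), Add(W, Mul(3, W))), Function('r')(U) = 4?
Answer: 16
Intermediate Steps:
Function('A')(W) = Mul(8, Pow(Add(-2, W), -1)) (Function('A')(W) = Mul(8, Pow(Add(-2, Add(Mul(W, -3), Add(W, Mul(3, W)))), -1)) = Mul(8, Pow(Add(-2, Add(Mul(-3, W), Mul(4, W))), -1)) = Mul(8, Pow(Add(-2, W), -1)))
Pow(Function('A')(Function('r')(Add(-4, Mul(-1, -3)))), 2) = Pow(Mul(8, Pow(Add(-2, 4), -1)), 2) = Pow(Mul(8, Pow(2, -1)), 2) = Pow(Mul(8, Rational(1, 2)), 2) = Pow(4, 2) = 16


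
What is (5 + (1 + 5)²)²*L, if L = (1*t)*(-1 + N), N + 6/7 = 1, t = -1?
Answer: 10086/7 ≈ 1440.9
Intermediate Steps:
N = ⅐ (N = -6/7 + 1 = ⅐ ≈ 0.14286)
L = 6/7 (L = (1*(-1))*(-1 + ⅐) = -1*(-6/7) = 6/7 ≈ 0.85714)
(5 + (1 + 5)²)²*L = (5 + (1 + 5)²)²*(6/7) = (5 + 6²)²*(6/7) = (5 + 36)²*(6/7) = 41²*(6/7) = 1681*(6/7) = 10086/7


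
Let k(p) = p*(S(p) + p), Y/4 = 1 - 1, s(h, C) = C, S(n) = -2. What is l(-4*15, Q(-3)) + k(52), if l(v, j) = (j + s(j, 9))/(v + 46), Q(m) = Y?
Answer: 36391/14 ≈ 2599.4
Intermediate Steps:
Y = 0 (Y = 4*(1 - 1) = 4*0 = 0)
Q(m) = 0
k(p) = p*(-2 + p)
l(v, j) = (9 + j)/(46 + v) (l(v, j) = (j + 9)/(v + 46) = (9 + j)/(46 + v))
l(-4*15, Q(-3)) + k(52) = (9 + 0)/(46 - 4*15) + 52*(-2 + 52) = 9/(46 - 60) + 52*50 = 9/(-14) + 2600 = -1/14*9 + 2600 = -9/14 + 2600 = 36391/14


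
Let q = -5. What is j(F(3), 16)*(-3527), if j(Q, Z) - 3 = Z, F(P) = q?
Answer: -67013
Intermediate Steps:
F(P) = -5
j(Q, Z) = 3 + Z
j(F(3), 16)*(-3527) = (3 + 16)*(-3527) = 19*(-3527) = -67013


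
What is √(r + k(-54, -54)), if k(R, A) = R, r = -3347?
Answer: I*√3401 ≈ 58.318*I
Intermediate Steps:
√(r + k(-54, -54)) = √(-3347 - 54) = √(-3401) = I*√3401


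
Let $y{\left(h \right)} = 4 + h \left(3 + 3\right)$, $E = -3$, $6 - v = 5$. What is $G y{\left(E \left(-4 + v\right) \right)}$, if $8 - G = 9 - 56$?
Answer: $3190$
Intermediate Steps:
$v = 1$ ($v = 6 - 5 = 1$)
$y{\left(h \right)} = 4 + 6 h$ ($y{\left(h \right)} = 4 + h 6 = 4 + 6 h$)
$G = 55$ ($G = 8 - \left(9 - 56\right) = 8 - -47 = 8 + 47 = 55$)
$G y{\left(E \left(-4 + v\right) \right)} = 55 \left(4 + 6 \left(- 3 \left(-4 + 1\right)\right)\right) = 55 \left(4 + 6 \left(\left(-3\right) \left(-3\right)\right)\right) = 55 \left(4 + 6 \cdot 9\right) = 55 \left(4 + 54\right) = 55 \cdot 58 = 3190$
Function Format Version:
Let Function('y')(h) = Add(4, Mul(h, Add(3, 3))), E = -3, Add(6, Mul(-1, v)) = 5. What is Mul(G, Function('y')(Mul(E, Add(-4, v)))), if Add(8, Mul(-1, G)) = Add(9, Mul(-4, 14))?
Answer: 3190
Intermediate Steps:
v = 1 (v = Add(6, Mul(-1, 5)) = Add(6, -5) = 1)
Function('y')(h) = Add(4, Mul(6, h)) (Function('y')(h) = Add(4, Mul(h, 6)) = Add(4, Mul(6, h)))
G = 55 (G = Add(8, Mul(-1, Add(9, Mul(-4, 14)))) = Add(8, Mul(-1, Add(9, -56))) = Add(8, Mul(-1, -47)) = Add(8, 47) = 55)
Mul(G, Function('y')(Mul(E, Add(-4, v)))) = Mul(55, Add(4, Mul(6, Mul(-3, Add(-4, 1))))) = Mul(55, Add(4, Mul(6, Mul(-3, -3)))) = Mul(55, Add(4, Mul(6, 9))) = Mul(55, Add(4, 54)) = Mul(55, 58) = 3190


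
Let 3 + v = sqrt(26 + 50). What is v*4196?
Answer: -12588 + 8392*sqrt(19) ≈ 23992.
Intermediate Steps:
v = -3 + 2*sqrt(19) (v = -3 + sqrt(26 + 50) = -3 + sqrt(76) = -3 + 2*sqrt(19) ≈ 5.7178)
v*4196 = (-3 + 2*sqrt(19))*4196 = -12588 + 8392*sqrt(19)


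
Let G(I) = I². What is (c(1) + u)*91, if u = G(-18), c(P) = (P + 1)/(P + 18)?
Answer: 560378/19 ≈ 29494.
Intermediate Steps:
c(P) = (1 + P)/(18 + P)
u = 324 (u = (-18)² = 324)
(c(1) + u)*91 = ((1 + 1)/(18 + 1) + 324)*91 = (2/19 + 324)*91 = (6158/19)*91 = 560378/19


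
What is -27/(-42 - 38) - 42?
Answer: -3333/80 ≈ -41.662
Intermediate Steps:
-27/(-42 - 38) - 42 = -27/(-80) - 42 = -27*(-1/80) - 42 = 27/80 - 42 = -3333/80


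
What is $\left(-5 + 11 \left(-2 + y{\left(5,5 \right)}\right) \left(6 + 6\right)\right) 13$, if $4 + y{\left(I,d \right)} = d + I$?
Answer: $6799$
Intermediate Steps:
$y{\left(I,d \right)} = -4 + I + d$ ($y{\left(I,d \right)} = -4 + \left(d + I\right) = -4 + \left(I + d\right) = -4 + I + d$)
$\left(-5 + 11 \left(-2 + y{\left(5,5 \right)}\right) \left(6 + 6\right)\right) 13 = \left(-5 + 11 \left(-2 + \left(-4 + 5 + 5\right)\right) \left(6 + 6\right)\right) 13 = \left(-5 + 11 \left(-2 + 6\right) 12\right) 13 = \left(-5 + 11 \cdot 4 \cdot 12\right) 13 = \left(-5 + 11 \cdot 48\right) 13 = \left(-5 + 528\right) 13 = 523 \cdot 13 = 6799$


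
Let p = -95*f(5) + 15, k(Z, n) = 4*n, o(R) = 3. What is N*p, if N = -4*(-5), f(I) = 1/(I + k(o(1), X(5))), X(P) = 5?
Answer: 224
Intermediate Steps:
f(I) = 1/(20 + I) (f(I) = 1/(I + 4*5) = 1/(I + 20) = 1/(20 + I))
N = 20
p = 56/5 (p = -95/(20 + 5) + 15 = -95/25 + 15 = -95*1/25 + 15 = -19/5 + 15 = 56/5 ≈ 11.200)
N*p = 20*(56/5) = 224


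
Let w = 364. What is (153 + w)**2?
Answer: 267289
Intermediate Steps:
(153 + w)**2 = (153 + 364)**2 = 517**2 = 267289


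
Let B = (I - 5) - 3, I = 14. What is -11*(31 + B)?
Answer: -407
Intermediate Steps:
B = 6 (B = (14 - 5) - 3 = 9 - 3 = 6)
-11*(31 + B) = -11*(31 + 6) = -11*37 = -407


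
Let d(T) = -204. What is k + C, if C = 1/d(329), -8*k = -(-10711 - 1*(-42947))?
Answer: 822017/204 ≈ 4029.5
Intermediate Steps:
k = 8059/2 (k = -(-1)*(-10711 - 1*(-42947))/8 = -(-1)*(-10711 + 42947)/8 = -(-1)*32236/8 = -⅛*(-32236) = 8059/2 ≈ 4029.5)
C = -1/204 (C = 1/(-204) = -1/204 ≈ -0.0049020)
k + C = 8059/2 - 1/204 = 822017/204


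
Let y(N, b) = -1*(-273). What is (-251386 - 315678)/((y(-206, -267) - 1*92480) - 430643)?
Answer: 283532/261425 ≈ 1.0846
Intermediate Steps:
y(N, b) = 273
(-251386 - 315678)/((y(-206, -267) - 1*92480) - 430643) = (-251386 - 315678)/((273 - 1*92480) - 430643) = -567064/((273 - 92480) - 430643) = -567064/(-92207 - 430643) = -567064/(-522850) = -567064*(-1/522850) = 283532/261425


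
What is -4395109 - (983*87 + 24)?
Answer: -4480654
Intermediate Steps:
-4395109 - (983*87 + 24) = -4395109 - (85521 + 24) = -4395109 - 1*85545 = -4395109 - 85545 = -4480654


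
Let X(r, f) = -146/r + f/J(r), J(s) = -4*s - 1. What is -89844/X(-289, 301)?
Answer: -4284211140/36517 ≈ -1.1732e+5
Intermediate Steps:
J(s) = -1 - 4*s
X(r, f) = -146/r + f/(-1 - 4*r)
-89844/X(-289, 301) = -89844*(-289*(1 + 4*(-289))/(-146 - 584*(-289) - 1*301*(-289))) = -89844*(-289*(1 - 1156)/(-146 + 168776 + 86989)) = -89844/((-1/289*255619/(-1155))) = -89844/((-1/289*(-1/1155)*255619)) = -89844/36517/47685 = -89844*47685/36517 = -4284211140/36517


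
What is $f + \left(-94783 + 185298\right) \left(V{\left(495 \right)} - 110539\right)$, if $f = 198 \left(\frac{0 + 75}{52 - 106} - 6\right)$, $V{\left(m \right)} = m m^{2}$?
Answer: $10968321309077$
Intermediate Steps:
$V{\left(m \right)} = m^{3}$
$f = -1463$ ($f = 198 \left(\frac{75}{-54} - 6\right) = 198 \left(75 \left(- \frac{1}{54}\right) - 6\right) = 198 \left(- \frac{25}{18} - 6\right) = 198 \left(- \frac{133}{18}\right) = -1463$)
$f + \left(-94783 + 185298\right) \left(V{\left(495 \right)} - 110539\right) = -1463 + \left(-94783 + 185298\right) \left(495^{3} - 110539\right) = -1463 + 90515 \left(121287375 - 110539\right) = -1463 + 90515 \cdot 121176836 = -1463 + 10968321310540 = 10968321309077$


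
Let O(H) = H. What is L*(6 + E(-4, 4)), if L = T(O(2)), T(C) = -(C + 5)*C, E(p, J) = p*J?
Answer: 140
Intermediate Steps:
E(p, J) = J*p
T(C) = -C*(5 + C) (T(C) = -(5 + C)*C = -C*(5 + C))
L = -14 (L = -1*2*(5 + 2) = -1*2*7 = -14)
L*(6 + E(-4, 4)) = -14*(6 + 4*(-4)) = -14*(6 - 16) = -14*(-10) = 140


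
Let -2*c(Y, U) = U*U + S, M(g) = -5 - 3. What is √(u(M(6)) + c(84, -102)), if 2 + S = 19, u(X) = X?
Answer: 7*I*√426/2 ≈ 72.239*I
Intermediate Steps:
M(g) = -8
S = 17 (S = -2 + 19 = 17)
c(Y, U) = -17/2 - U²/2 (c(Y, U) = -(U*U + 17)/2 = -(U² + 17)/2 = -(17 + U²)/2 = -17/2 - U²/2)
√(u(M(6)) + c(84, -102)) = √(-8 + (-17/2 - ½*(-102)²)) = √(-8 + (-17/2 - ½*10404)) = √(-8 + (-17/2 - 5202)) = √(-8 - 10421/2) = √(-10437/2) = 7*I*√426/2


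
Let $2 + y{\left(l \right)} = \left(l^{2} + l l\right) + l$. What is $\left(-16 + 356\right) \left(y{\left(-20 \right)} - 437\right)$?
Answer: $115940$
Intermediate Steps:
$y{\left(l \right)} = -2 + l + 2 l^{2}$ ($y{\left(l \right)} = -2 + \left(\left(l^{2} + l l\right) + l\right) = -2 + \left(\left(l^{2} + l^{2}\right) + l\right) = -2 + \left(2 l^{2} + l\right) = -2 + \left(l + 2 l^{2}\right) = -2 + l + 2 l^{2}$)
$\left(-16 + 356\right) \left(y{\left(-20 \right)} - 437\right) = \left(-16 + 356\right) \left(\left(-2 - 20 + 2 \left(-20\right)^{2}\right) - 437\right) = 340 \left(\left(-2 - 20 + 2 \cdot 400\right) - 437\right) = 340 \left(\left(-2 - 20 + 800\right) - 437\right) = 340 \left(778 - 437\right) = 340 \cdot 341 = 115940$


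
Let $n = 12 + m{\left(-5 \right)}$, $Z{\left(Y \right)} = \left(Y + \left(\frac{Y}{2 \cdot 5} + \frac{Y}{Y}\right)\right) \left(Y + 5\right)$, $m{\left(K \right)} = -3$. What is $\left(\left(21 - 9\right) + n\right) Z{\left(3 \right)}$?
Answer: $\frac{3612}{5} \approx 722.4$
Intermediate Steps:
$Z{\left(Y \right)} = \left(1 + \frac{11 Y}{10}\right) \left(5 + Y\right)$ ($Z{\left(Y \right)} = \left(Y + \left(\frac{Y}{10} + 1\right)\right) \left(5 + Y\right) = \left(Y + \left(1 + \frac{Y}{10}\right)\right) \left(5 + Y\right) = \left(1 + \frac{11 Y}{10}\right) \left(5 + Y\right)$)
$n = 9$ ($n = 12 - 3 = 9$)
$\left(\left(21 - 9\right) + n\right) Z{\left(3 \right)} = \left(\left(21 - 9\right) + 9\right) \left(5 + \frac{11 \cdot 3^{2}}{10} + \frac{13}{2} \cdot 3\right) = \left(\left(21 - 9\right) + 9\right) \left(5 + \frac{11}{10} \cdot 9 + \frac{39}{2}\right) = \left(12 + 9\right) \left(5 + \frac{99}{10} + \frac{39}{2}\right) = 21 \cdot \frac{172}{5} = \frac{3612}{5}$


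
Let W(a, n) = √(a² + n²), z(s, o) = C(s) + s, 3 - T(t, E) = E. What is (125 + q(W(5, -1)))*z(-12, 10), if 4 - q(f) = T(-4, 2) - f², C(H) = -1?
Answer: -2002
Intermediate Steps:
T(t, E) = 3 - E
z(s, o) = -1 + s
q(f) = 3 + f² (q(f) = 4 - ((3 - 1*2) - f²) = 4 - ((3 - 2) - f²) = 4 - (1 - f²) = 4 + (-1 + f²) = 3 + f²)
(125 + q(W(5, -1)))*z(-12, 10) = (125 + (3 + (√(5² + (-1)²))²))*(-1 - 12) = (125 + (3 + (√(25 + 1))²))*(-13) = (125 + (3 + (√26)²))*(-13) = (125 + (3 + 26))*(-13) = (125 + 29)*(-13) = 154*(-13) = -2002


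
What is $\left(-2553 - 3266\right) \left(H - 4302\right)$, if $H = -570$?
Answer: $28350168$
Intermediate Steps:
$\left(-2553 - 3266\right) \left(H - 4302\right) = \left(-2553 - 3266\right) \left(-570 - 4302\right) = \left(-5819\right) \left(-4872\right) = 28350168$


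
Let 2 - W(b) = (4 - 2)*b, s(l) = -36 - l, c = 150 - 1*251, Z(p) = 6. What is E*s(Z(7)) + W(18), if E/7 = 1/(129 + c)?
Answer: -89/2 ≈ -44.500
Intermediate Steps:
c = -101 (c = 150 - 251 = -101)
E = ¼ (E = 7/(129 - 101) = 7/28 = 7*(1/28) = ¼ ≈ 0.25000)
W(b) = 2 - 2*b (W(b) = 2 - (4 - 2)*b = 2 - 2*b)
E*s(Z(7)) + W(18) = (-36 - 1*6)/4 + (2 - 2*18) = (-36 - 6)/4 + (2 - 36) = (¼)*(-42) - 34 = -21/2 - 34 = -89/2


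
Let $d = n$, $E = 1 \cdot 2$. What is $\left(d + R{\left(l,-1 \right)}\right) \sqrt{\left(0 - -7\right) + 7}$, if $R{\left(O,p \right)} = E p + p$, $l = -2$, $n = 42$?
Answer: $39 \sqrt{14} \approx 145.92$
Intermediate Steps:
$E = 2$
$R{\left(O,p \right)} = 3 p$ ($R{\left(O,p \right)} = 2 p + p = 3 p$)
$d = 42$
$\left(d + R{\left(l,-1 \right)}\right) \sqrt{\left(0 - -7\right) + 7} = \left(42 + 3 \left(-1\right)\right) \sqrt{\left(0 - -7\right) + 7} = \left(42 - 3\right) \sqrt{\left(0 + 7\right) + 7} = 39 \sqrt{7 + 7} = 39 \sqrt{14}$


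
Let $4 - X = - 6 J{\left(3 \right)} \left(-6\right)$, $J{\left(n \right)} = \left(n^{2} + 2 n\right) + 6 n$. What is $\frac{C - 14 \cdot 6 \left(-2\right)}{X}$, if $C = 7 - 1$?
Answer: $- \frac{87}{592} \approx -0.14696$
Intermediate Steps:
$J{\left(n \right)} = n^{2} + 8 n$
$C = 6$
$X = -1184$ ($X = 4 - - 6 \cdot 3 \left(8 + 3\right) \left(-6\right) = 4 - - 6 \cdot 3 \cdot 11 \left(-6\right) = 4 - \left(-6\right) 33 \left(-6\right) = 4 - \left(-198\right) \left(-6\right) = 4 - 1188 = -1184$)
$\frac{C - 14 \cdot 6 \left(-2\right)}{X} = \frac{6 - 14 \cdot 6 \left(-2\right)}{-1184} = \left(6 - -168\right) \left(- \frac{1}{1184}\right) = \left(6 + 168\right) \left(- \frac{1}{1184}\right) = 174 \left(- \frac{1}{1184}\right) = - \frac{87}{592}$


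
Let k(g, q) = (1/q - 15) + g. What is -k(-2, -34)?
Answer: 579/34 ≈ 17.029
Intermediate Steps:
k(g, q) = -15 + g + 1/q (k(g, q) = (-15 + 1/q) + g = -15 + g + 1/q)
-k(-2, -34) = -(-15 - 2 + 1/(-34)) = -(-15 - 2 - 1/34) = -1*(-579/34) = 579/34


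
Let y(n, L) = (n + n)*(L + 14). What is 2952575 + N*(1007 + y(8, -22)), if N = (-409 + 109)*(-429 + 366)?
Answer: 19565675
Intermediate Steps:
y(n, L) = 2*n*(14 + L) (y(n, L) = (2*n)*(14 + L) = 2*n*(14 + L))
N = 18900 (N = -300*(-63) = 18900)
2952575 + N*(1007 + y(8, -22)) = 2952575 + 18900*(1007 + 2*8*(14 - 22)) = 2952575 + 18900*(1007 + 2*8*(-8)) = 2952575 + 18900*(1007 - 128) = 2952575 + 18900*879 = 2952575 + 16613100 = 19565675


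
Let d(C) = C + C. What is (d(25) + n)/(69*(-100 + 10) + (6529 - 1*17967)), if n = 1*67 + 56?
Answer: -173/17648 ≈ -0.0098028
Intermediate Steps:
d(C) = 2*C
n = 123 (n = 67 + 56 = 123)
(d(25) + n)/(69*(-100 + 10) + (6529 - 1*17967)) = (2*25 + 123)/(69*(-100 + 10) + (6529 - 1*17967)) = (50 + 123)/(69*(-90) + (6529 - 17967)) = 173/(-6210 - 11438) = 173/(-17648) = 173*(-1/17648) = -173/17648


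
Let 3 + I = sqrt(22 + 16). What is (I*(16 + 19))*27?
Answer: -2835 + 945*sqrt(38) ≈ 2990.4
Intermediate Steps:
I = -3 + sqrt(38) (I = -3 + sqrt(22 + 16) = -3 + sqrt(38) ≈ 3.1644)
(I*(16 + 19))*27 = ((-3 + sqrt(38))*(16 + 19))*27 = ((-3 + sqrt(38))*35)*27 = (-105 + 35*sqrt(38))*27 = -2835 + 945*sqrt(38)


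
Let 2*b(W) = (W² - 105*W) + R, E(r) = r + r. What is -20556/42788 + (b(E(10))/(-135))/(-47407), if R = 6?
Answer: -32898377714/68460211665 ≈ -0.48055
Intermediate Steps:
E(r) = 2*r
b(W) = 3 + W²/2 - 105*W/2 (b(W) = ((W² - 105*W) + 6)/2 = (6 + W² - 105*W)/2 = 3 + W²/2 - 105*W/2)
-20556/42788 + (b(E(10))/(-135))/(-47407) = -20556/42788 + ((3 + (2*10)²/2 - 105*10)/(-135))/(-47407) = -20556*1/42788 + ((3 + (½)*20² - 105/2*20)*(-1/135))*(-1/47407) = -5139/10697 + ((3 + (½)*400 - 1050)*(-1/135))*(-1/47407) = -5139/10697 + ((3 + 200 - 1050)*(-1/135))*(-1/47407) = -5139/10697 - 847*(-1/135)*(-1/47407) = -5139/10697 + (847/135)*(-1/47407) = -5139/10697 - 847/6399945 = -32898377714/68460211665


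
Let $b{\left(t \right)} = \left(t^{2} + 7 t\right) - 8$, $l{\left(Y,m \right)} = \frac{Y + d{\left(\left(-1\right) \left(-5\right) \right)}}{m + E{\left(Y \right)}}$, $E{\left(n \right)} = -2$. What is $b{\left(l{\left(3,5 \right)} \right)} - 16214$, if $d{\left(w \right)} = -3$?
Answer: $-16222$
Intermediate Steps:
$l{\left(Y,m \right)} = \frac{-3 + Y}{-2 + m}$ ($l{\left(Y,m \right)} = \frac{Y - 3}{m - 2} = \frac{-3 + Y}{-2 + m}$)
$b{\left(t \right)} = -8 + t^{2} + 7 t$
$b{\left(l{\left(3,5 \right)} \right)} - 16214 = \left(-8 + \left(\frac{-3 + 3}{-2 + 5}\right)^{2} + 7 \frac{-3 + 3}{-2 + 5}\right) - 16214 = \left(-8 + \left(\frac{1}{3} \cdot 0\right)^{2} + 7 \cdot \frac{1}{3} \cdot 0\right) - 16214 = \left(-8 + 0^{2} + 7 \cdot 0\right) - 16214 = \left(-8 + 0 + 0\right) - 16214 = -8 - 16214 = -16222$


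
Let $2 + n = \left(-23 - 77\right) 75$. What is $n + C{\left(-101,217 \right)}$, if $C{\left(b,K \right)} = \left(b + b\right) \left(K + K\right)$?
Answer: $-95170$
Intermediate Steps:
$C{\left(b,K \right)} = 4 K b$ ($C{\left(b,K \right)} = 2 b 2 K = 4 K b$)
$n = -7502$ ($n = -2 + \left(-23 - 77\right) 75 = -2 - 7500 = -7502$)
$n + C{\left(-101,217 \right)} = -7502 + 4 \cdot 217 \left(-101\right) = -7502 - 87668 = -95170$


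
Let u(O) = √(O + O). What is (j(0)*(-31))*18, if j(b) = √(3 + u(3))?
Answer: -558*√(3 + √6) ≈ -1302.6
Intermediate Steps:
u(O) = √2*√O (u(O) = √(2*O) = √2*√O)
j(b) = √(3 + √6) (j(b) = √(3 + √2*√3) = √(3 + √6))
(j(0)*(-31))*18 = (√(3 + √6)*(-31))*18 = -31*√(3 + √6)*18 = -558*√(3 + √6)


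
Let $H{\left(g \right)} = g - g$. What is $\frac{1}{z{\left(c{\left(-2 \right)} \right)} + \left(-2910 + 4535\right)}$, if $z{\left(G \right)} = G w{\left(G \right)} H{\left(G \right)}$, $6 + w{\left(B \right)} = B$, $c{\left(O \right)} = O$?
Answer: $\frac{1}{1625} \approx 0.00061538$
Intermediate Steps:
$w{\left(B \right)} = -6 + B$
$H{\left(g \right)} = 0$
$z{\left(G \right)} = 0$ ($z{\left(G \right)} = G \left(-6 + G\right) 0 = 0$)
$\frac{1}{z{\left(c{\left(-2 \right)} \right)} + \left(-2910 + 4535\right)} = \frac{1}{0 + \left(-2910 + 4535\right)} = \frac{1}{0 + 1625} = \frac{1}{1625}$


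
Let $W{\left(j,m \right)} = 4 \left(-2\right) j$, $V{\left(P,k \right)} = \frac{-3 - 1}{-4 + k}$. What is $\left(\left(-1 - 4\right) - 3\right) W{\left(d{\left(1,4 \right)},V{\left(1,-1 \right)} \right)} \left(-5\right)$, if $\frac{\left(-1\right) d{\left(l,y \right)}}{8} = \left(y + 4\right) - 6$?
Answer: $5120$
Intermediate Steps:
$d{\left(l,y \right)} = 16 - 8 y$ ($d{\left(l,y \right)} = - 8 \left(\left(y + 4\right) - 6\right) = - 8 \left(\left(4 + y\right) - 6\right) = - 8 \left(-2 + y\right) = 16 - 8 y$)
$V{\left(P,k \right)} = - \frac{4}{-4 + k}$
$W{\left(j,m \right)} = - 8 j$
$\left(\left(-1 - 4\right) - 3\right) W{\left(d{\left(1,4 \right)},V{\left(1,-1 \right)} \right)} \left(-5\right) = \left(\left(-1 - 4\right) - 3\right) \left(- 8 \left(16 - 32\right)\right) \left(-5\right) = \left(-5 - 3\right) \left(- 8 \left(16 - 32\right)\right) \left(-5\right) = - 8 \left(\left(-8\right) \left(-16\right)\right) \left(-5\right) = \left(-8\right) 128 \left(-5\right) = \left(-1024\right) \left(-5\right) = 5120$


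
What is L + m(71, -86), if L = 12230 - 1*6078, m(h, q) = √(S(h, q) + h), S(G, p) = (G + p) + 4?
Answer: 6152 + 2*√15 ≈ 6159.8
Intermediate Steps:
S(G, p) = 4 + G + p
m(h, q) = √(4 + q + 2*h) (m(h, q) = √((4 + h + q) + h) = √(4 + q + 2*h))
L = 6152 (L = 12230 - 6078 = 6152)
L + m(71, -86) = 6152 + √(4 - 86 + 2*71) = 6152 + √(4 - 86 + 142) = 6152 + √60 = 6152 + 2*√15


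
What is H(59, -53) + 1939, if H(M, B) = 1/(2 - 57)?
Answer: 106644/55 ≈ 1939.0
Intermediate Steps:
H(M, B) = -1/55 (H(M, B) = 1/(-55) = -1/55)
H(59, -53) + 1939 = -1/55 + 1939 = 106644/55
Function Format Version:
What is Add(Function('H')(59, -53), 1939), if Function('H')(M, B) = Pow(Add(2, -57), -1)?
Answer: Rational(106644, 55) ≈ 1939.0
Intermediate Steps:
Function('H')(M, B) = Rational(-1, 55) (Function('H')(M, B) = Pow(-55, -1) = Rational(-1, 55))
Add(Function('H')(59, -53), 1939) = Add(Rational(-1, 55), 1939) = Rational(106644, 55)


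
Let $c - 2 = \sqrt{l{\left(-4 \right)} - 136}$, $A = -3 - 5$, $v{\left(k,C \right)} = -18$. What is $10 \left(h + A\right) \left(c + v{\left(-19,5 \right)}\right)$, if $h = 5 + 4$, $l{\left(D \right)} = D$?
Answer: $-160 + 20 i \sqrt{35} \approx -160.0 + 118.32 i$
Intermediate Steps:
$A = -8$ ($A = -3 - 5 = -8$)
$h = 9$
$c = 2 + 2 i \sqrt{35}$ ($c = 2 + \sqrt{-4 - 136} = 2 + \sqrt{-140} = 2 + 2 i \sqrt{35} \approx 2.0 + 11.832 i$)
$10 \left(h + A\right) \left(c + v{\left(-19,5 \right)}\right) = 10 \left(9 - 8\right) \left(\left(2 + 2 i \sqrt{35}\right) - 18\right) = 10 \cdot 1 \left(-16 + 2 i \sqrt{35}\right) = 10 \left(-16 + 2 i \sqrt{35}\right) = -160 + 20 i \sqrt{35}$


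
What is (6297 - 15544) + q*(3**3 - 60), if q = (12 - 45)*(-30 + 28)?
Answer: -11425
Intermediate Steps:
q = 66 (q = -33*(-2) = 66)
(6297 - 15544) + q*(3**3 - 60) = (6297 - 15544) + 66*(3**3 - 60) = -9247 + 66*(27 - 60) = -9247 + 66*(-33) = -9247 - 2178 = -11425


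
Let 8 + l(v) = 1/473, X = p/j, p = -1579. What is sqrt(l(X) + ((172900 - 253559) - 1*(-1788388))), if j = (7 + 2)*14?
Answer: 3*sqrt(42451856898)/473 ≈ 1306.8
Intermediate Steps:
j = 126 (j = 9*14 = 126)
X = -1579/126 ≈ -12.532
l(v) = -3783/473 (l(v) = -8 + 1/473 = -3783/473)
sqrt(l(X) + ((172900 - 253559) - 1*(-1788388))) = sqrt(-3783/473 + ((172900 - 253559) - 1*(-1788388))) = sqrt(-3783/473 + (-80659 + 1788388)) = sqrt(-3783/473 + 1707729) = sqrt(807752034/473) = 3*sqrt(42451856898)/473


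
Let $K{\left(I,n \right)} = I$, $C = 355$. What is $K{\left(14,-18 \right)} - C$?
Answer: $-341$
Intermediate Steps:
$K{\left(14,-18 \right)} - C = 14 - 355 = -341$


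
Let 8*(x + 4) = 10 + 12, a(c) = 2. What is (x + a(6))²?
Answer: 9/16 ≈ 0.56250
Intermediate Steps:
x = -5/4 (x = -4 + (10 + 12)/8 = -4 + (⅛)*22 = -4 + 11/4 = -5/4 ≈ -1.2500)
(x + a(6))² = (-5/4 + 2)² = (¾)² = 9/16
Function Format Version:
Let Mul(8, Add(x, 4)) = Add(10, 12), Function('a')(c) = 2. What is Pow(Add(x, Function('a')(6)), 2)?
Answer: Rational(9, 16) ≈ 0.56250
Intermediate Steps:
x = Rational(-5, 4) (x = Add(-4, Mul(Rational(1, 8), Add(10, 12))) = Add(-4, Mul(Rational(1, 8), 22)) = Add(-4, Rational(11, 4)) = Rational(-5, 4) ≈ -1.2500)
Pow(Add(x, Function('a')(6)), 2) = Pow(Add(Rational(-5, 4), 2), 2) = Pow(Rational(3, 4), 2) = Rational(9, 16)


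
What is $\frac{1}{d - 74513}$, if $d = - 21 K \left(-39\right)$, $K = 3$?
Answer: $- \frac{1}{72056} \approx -1.3878 \cdot 10^{-5}$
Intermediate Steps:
$d = 2457$ ($d = \left(-21\right) 3 \left(-39\right) = \left(-63\right) \left(-39\right) = 2457$)
$\frac{1}{d - 74513} = \frac{1}{2457 - 74513} = \frac{1}{-72056} = - \frac{1}{72056}$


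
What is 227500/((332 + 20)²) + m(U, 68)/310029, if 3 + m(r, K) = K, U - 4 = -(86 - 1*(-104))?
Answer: 17634912815/9603458304 ≈ 1.8363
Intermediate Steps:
U = -186 (U = 4 - (86 - 1*(-104)) = 4 - (86 + 104) = 4 - 1*190 = 4 - 190 = -186)
m(r, K) = -3 + K
227500/((332 + 20)²) + m(U, 68)/310029 = 227500/((332 + 20)²) + (-3 + 68)/310029 = 227500/(352²) + 65*(1/310029) = 227500/123904 + 65/310029 = 227500*(1/123904) + 65/310029 = 56875/30976 + 65/310029 = 17634912815/9603458304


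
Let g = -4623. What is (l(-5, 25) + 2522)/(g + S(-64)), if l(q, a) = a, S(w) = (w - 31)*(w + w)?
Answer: 2547/7537 ≈ 0.33793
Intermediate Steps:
S(w) = 2*w*(-31 + w) (S(w) = (-31 + w)*(2*w) = 2*w*(-31 + w))
(l(-5, 25) + 2522)/(g + S(-64)) = (25 + 2522)/(-4623 + 2*(-64)*(-31 - 64)) = 2547/(-4623 + 2*(-64)*(-95)) = 2547/(-4623 + 12160) = 2547/7537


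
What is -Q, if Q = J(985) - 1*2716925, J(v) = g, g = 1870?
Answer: 2715055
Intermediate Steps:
J(v) = 1870
Q = -2715055 (Q = 1870 - 1*2716925 = 1870 - 2716925 = -2715055)
-Q = -1*(-2715055) = 2715055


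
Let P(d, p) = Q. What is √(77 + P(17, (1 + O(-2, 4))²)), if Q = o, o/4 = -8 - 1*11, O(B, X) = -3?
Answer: 1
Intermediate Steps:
o = -76 (o = 4*(-8 - 1*11) = 4*(-8 - 11) = 4*(-19) = -76)
Q = -76
P(d, p) = -76
√(77 + P(17, (1 + O(-2, 4))²)) = √(77 - 76) = √1 = 1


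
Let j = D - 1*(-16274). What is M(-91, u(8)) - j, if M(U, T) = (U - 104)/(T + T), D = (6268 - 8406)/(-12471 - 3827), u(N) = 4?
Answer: -1062532215/65192 ≈ -16299.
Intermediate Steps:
D = 1069/8149 (D = -2138/(-16298) = -2138*(-1/16298) = 1069/8149 ≈ 0.13118)
j = 132617895/8149 (j = 1069/8149 - 1*(-16274) = 1069/8149 + 16274 = 132617895/8149 ≈ 16274.)
M(U, T) = (-104 + U)/(2*T) (M(U, T) = (-104 + U)/((2*T)) = (-104 + U)*(1/(2*T)) = (-104 + U)/(2*T))
M(-91, u(8)) - j = (½)*(-104 - 91)/4 - 1*132617895/8149 = (½)*(¼)*(-195) - 132617895/8149 = -195/8 - 132617895/8149 = -1062532215/65192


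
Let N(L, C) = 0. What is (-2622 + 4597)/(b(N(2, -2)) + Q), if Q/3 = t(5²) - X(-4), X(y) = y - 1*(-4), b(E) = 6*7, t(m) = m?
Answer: 1975/117 ≈ 16.880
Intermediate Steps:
b(E) = 42
X(y) = 4 + y (X(y) = y + 4 = 4 + y)
Q = 75 (Q = 3*(5² - (4 - 4)) = 3*(25 - 1*0) = 3*(25 + 0) = 3*25 = 75)
(-2622 + 4597)/(b(N(2, -2)) + Q) = (-2622 + 4597)/(42 + 75) = 1975/117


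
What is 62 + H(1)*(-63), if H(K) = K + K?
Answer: -64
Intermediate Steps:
H(K) = 2*K
62 + H(1)*(-63) = 62 + (2*1)*(-63) = 62 + 2*(-63) = 62 - 126 = -64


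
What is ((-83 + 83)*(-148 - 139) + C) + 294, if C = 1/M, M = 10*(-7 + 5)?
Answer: 5879/20 ≈ 293.95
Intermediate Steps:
M = -20 (M = 10*(-2) = -20)
C = -1/20 (C = 1/(-20) = -1/20 ≈ -0.050000)
((-83 + 83)*(-148 - 139) + C) + 294 = ((-83 + 83)*(-148 - 139) - 1/20) + 294 = (0*(-287) - 1/20) + 294 = (0 - 1/20) + 294 = -1/20 + 294 = 5879/20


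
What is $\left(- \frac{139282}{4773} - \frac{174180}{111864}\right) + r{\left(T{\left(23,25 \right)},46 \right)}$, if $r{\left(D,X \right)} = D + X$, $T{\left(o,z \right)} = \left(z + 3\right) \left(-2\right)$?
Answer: $- \frac{1812605959}{44493906} \approx -40.738$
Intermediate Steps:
$T{\left(o,z \right)} = -6 - 2 z$ ($T{\left(o,z \right)} = \left(3 + z\right) \left(-2\right) = -6 - 2 z$)
$\left(- \frac{139282}{4773} - \frac{174180}{111864}\right) + r{\left(T{\left(23,25 \right)},46 \right)} = \left(- \frac{139282}{4773} - \frac{174180}{111864}\right) + \left(\left(-6 - 50\right) + 46\right) = \left(\left(-139282\right) \frac{1}{4773} - \frac{14515}{9322}\right) + \left(\left(-6 - 50\right) + 46\right) = \left(- \frac{139282}{4773} - \frac{14515}{9322}\right) + \left(-56 + 46\right) = - \frac{1367666899}{44493906} - 10 = - \frac{1812605959}{44493906}$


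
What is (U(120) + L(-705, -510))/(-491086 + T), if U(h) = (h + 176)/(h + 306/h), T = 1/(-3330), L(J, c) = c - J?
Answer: -537090150/1336053483277 ≈ -0.00040200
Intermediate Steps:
T = -1/3330 ≈ -0.00030030
U(h) = (176 + h)/(h + 306/h)
(U(120) + L(-705, -510))/(-491086 + T) = (120*(176 + 120)/(306 + 120**2) + (-510 - 1*(-705)))/(-491086 - 1/3330) = (120*296/(306 + 14400) + (-510 + 705))/(-1635316381/3330) = (120*296/14706 + 195)*(-3330/1635316381) = (120*(1/14706)*296 + 195)*(-3330/1635316381) = (5920/2451 + 195)*(-3330/1635316381) = (483865/2451)*(-3330/1635316381) = -537090150/1336053483277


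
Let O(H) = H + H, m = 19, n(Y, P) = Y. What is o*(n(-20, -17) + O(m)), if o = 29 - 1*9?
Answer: 360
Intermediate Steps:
O(H) = 2*H
o = 20 (o = 29 - 9 = 20)
o*(n(-20, -17) + O(m)) = 20*(-20 + 2*19) = 20*(-20 + 38) = 20*18 = 360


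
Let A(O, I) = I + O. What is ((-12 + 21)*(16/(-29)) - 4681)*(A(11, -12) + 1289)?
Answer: -175030184/29 ≈ -6.0355e+6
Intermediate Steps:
((-12 + 21)*(16/(-29)) - 4681)*(A(11, -12) + 1289) = ((-12 + 21)*(16/(-29)) - 4681)*((-12 + 11) + 1289) = (9*(16*(-1/29)) - 4681)*(-1 + 1289) = (9*(-16/29) - 4681)*1288 = (-144/29 - 4681)*1288 = -135893/29*1288 = -175030184/29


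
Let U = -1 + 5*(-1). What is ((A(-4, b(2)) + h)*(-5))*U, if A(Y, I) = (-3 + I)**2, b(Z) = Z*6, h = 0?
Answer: 2430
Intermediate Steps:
b(Z) = 6*Z
U = -6 (U = -1 - 5 = -6)
((A(-4, b(2)) + h)*(-5))*U = (((-3 + 6*2)**2 + 0)*(-5))*(-6) = (((-3 + 12)**2 + 0)*(-5))*(-6) = ((9**2 + 0)*(-5))*(-6) = ((81 + 0)*(-5))*(-6) = (81*(-5))*(-6) = -405*(-6) = 2430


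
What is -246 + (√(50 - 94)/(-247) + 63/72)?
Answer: -1961/8 - 2*I*√11/247 ≈ -245.13 - 0.026855*I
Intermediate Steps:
-246 + (√(50 - 94)/(-247) + 63/72) = -246 + (√(-44)*(-1/247) + 63*(1/72)) = -246 + ((2*I*√11)*(-1/247) + 7/8) = -246 + (-2*I*√11/247 + 7/8) = -246 + (7/8 - 2*I*√11/247) = -1961/8 - 2*I*√11/247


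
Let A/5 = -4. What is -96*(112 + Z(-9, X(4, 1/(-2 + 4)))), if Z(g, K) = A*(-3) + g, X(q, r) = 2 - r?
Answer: -15648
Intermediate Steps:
A = -20 (A = 5*(-4) = -20)
Z(g, K) = 60 + g (Z(g, K) = -20*(-3) + g = 60 + g)
-96*(112 + Z(-9, X(4, 1/(-2 + 4)))) = -96*(112 + (60 - 9)) = -96*(112 + 51) = -96*163 = -15648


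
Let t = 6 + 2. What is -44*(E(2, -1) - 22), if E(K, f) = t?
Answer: 616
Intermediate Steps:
t = 8
E(K, f) = 8
-44*(E(2, -1) - 22) = -44*(8 - 22) = -44*(-14) = 616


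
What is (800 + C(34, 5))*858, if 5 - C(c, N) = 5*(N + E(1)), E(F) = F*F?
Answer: 664950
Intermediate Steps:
E(F) = F²
C(c, N) = -5*N (C(c, N) = 5 - 5*(N + 1²) = 5 - 5*(N + 1) = 5 - 5*(1 + N) = 5 - (5 + 5*N) = 5 + (-5 - 5*N) = -5*N)
(800 + C(34, 5))*858 = (800 - 5*5)*858 = (800 - 25)*858 = 775*858 = 664950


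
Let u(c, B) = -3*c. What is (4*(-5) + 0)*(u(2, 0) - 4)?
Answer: 200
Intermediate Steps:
(4*(-5) + 0)*(u(2, 0) - 4) = (4*(-5) + 0)*(-3*2 - 4) = (-20 + 0)*(-6 - 4) = -20*(-10) = 200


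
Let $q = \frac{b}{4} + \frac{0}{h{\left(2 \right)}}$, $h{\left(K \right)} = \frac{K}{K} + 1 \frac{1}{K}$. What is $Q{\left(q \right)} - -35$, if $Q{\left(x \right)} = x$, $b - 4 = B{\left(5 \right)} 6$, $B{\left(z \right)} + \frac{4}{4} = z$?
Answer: $42$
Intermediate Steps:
$B{\left(z \right)} = -1 + z$
$h{\left(K \right)} = 1 + \frac{1}{K}$
$b = 28$ ($b = 4 + \left(-1 + 5\right) 6 = 4 + 4 \cdot 6 = 4 + 24 = 28$)
$q = 7$ ($q = \frac{28}{4} + \frac{0}{\frac{1}{2} \left(1 + 2\right)} = 28 \cdot \frac{1}{4} + \frac{0}{\frac{1}{2} \cdot 3} = 7 + \frac{0}{\frac{3}{2}} = 7 + 0 \cdot \frac{2}{3} = 7 + 0 = 7$)
$Q{\left(q \right)} - -35 = 7 - -35 = 7 + 35 = 42$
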